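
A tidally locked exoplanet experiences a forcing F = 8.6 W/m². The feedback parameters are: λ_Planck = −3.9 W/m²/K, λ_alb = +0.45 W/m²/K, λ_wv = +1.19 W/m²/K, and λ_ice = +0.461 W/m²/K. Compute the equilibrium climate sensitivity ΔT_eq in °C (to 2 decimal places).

Net feedback parameter λ = (−3.9) + (+0.45) + (+1.19) + (+0.461) = -1.799 W/m²/K.
ΔT = −F/λ = −8.6/(-1.799) = 4.78 °C.

4.78 °C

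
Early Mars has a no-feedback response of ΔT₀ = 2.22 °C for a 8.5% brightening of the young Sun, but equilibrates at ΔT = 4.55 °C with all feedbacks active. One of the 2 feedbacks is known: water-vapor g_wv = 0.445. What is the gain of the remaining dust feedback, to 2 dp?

Amplification A = ΔT/ΔT₀ = 4.55/2.22 = 2.05.
Total gain g = 1 − 1/A = 1 − 1/2.05 = 0.5122.
The known gain is 0.445.
g_dust = 0.5122 − 0.445 = 0.07.

0.07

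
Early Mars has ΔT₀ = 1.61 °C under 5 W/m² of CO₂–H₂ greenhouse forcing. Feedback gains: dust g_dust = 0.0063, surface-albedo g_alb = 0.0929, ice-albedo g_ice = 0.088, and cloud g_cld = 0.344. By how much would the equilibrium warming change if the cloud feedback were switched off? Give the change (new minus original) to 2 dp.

-1.45 °C

Original: g = 0.5312, ΔT = 1.61/(1−0.5312) = 3.4343 °C.
Without cloud: g' = 0.1872, ΔT' = 1.61/(1−0.1872) = 1.9808 °C.
Change = 1.9808 − 3.4343 = -1.45 °C.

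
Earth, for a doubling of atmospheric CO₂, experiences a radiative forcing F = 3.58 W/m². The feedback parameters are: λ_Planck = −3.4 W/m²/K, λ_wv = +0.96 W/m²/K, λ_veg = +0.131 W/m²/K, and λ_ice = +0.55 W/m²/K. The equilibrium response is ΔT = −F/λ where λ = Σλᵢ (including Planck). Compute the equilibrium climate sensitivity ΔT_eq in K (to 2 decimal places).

Net feedback parameter λ = (−3.4) + (+0.96) + (+0.131) + (+0.55) = -1.759 W/m²/K.
ΔT = −F/λ = −3.58/(-1.759) = 2.04 K.

2.04 K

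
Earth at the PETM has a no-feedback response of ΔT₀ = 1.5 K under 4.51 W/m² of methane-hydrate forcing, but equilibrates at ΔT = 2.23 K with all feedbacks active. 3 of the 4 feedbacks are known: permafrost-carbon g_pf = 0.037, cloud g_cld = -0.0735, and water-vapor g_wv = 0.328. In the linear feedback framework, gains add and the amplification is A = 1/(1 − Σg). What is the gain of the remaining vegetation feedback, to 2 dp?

Amplification A = ΔT/ΔT₀ = 2.23/1.5 = 1.487.
Total gain g = 1 − 1/A = 1 − 1/1.487 = 0.3275.
Known gains sum to 0.037 − 0.0735 + 0.328 = 0.2915.
g_veg = 0.3275 − 0.2915 = 0.04.

0.04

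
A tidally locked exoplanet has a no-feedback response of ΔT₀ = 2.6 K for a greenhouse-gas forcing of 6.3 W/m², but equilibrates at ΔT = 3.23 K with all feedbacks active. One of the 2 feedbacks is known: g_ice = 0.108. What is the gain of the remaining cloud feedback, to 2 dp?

0.09

Amplification A = ΔT/ΔT₀ = 3.23/2.6 = 1.242.
Total gain g = 1 − 1/A = 1 − 1/1.242 = 0.1948.
The known gain is 0.108.
g_cld = 0.1948 − 0.108 = 0.09.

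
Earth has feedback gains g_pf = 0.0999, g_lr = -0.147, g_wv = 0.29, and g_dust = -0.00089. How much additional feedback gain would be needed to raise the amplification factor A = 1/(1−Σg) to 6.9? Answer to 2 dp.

Current total gain = 0.24201.
Target gain for A = 6.9: g* = 1 − 1/6.9 = 0.8551.
Additional gain needed = 0.8551 − 0.24201 = 0.61.

0.61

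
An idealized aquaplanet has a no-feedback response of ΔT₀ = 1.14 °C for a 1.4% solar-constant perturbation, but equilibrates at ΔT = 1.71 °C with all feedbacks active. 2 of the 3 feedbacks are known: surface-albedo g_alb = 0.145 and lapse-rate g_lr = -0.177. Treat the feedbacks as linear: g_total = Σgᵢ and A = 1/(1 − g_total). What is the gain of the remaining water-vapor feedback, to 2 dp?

0.37

Amplification A = ΔT/ΔT₀ = 1.71/1.14 = 1.5.
Total gain g = 1 − 1/A = 1 − 1/1.5 = 0.3333.
Known gains sum to 0.145 − 0.177 = -0.032.
g_wv = 0.3333 + 0.032 = 0.37.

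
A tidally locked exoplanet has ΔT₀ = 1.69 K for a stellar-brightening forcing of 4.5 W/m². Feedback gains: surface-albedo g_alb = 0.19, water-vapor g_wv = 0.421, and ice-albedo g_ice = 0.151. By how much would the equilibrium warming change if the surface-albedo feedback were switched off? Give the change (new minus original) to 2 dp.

Original: g = 0.762, ΔT = 1.69/(1−0.762) = 7.1008 K.
Without surface-albedo: g' = 0.572, ΔT' = 1.69/(1−0.572) = 3.9486 K.
Change = 3.9486 − 7.1008 = -3.15 K.

-3.15 K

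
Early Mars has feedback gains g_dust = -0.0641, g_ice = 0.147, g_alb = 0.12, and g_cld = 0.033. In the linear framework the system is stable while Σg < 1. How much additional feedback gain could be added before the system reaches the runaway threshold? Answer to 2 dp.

Current total gain = -0.0641 + 0.147 + 0.12 + 0.033 = 0.2359.
Margin to runaway = 1 − 0.2359 = 0.76.

0.76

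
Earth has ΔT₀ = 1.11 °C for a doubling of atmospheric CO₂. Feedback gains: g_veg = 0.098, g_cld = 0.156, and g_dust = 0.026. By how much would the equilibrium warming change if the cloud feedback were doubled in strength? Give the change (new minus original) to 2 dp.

Original: g = 0.28, ΔT = 1.11/(1−0.28) = 1.5417 °C.
With doubled cloud: g' = 0.436, ΔT' = 1.11/(1−0.436) = 1.9681 °C.
Change = 1.9681 − 1.5417 = 0.43 °C.

0.43 °C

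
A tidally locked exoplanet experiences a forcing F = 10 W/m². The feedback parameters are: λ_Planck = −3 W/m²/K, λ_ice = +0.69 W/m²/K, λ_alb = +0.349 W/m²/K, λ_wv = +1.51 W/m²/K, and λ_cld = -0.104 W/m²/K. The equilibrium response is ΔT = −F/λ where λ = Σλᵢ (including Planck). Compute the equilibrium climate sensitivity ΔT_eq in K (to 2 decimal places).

Net feedback parameter λ = (−3) + (+0.69) + (+0.349) + (+1.51) + (-0.104) = -0.555 W/m²/K.
ΔT = −F/λ = −10/(-0.555) = 18.02 K.

18.02 K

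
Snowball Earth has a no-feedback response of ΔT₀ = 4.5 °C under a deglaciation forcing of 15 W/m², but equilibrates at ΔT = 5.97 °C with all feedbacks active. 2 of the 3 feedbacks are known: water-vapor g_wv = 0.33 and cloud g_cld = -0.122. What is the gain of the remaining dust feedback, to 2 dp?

0.04

Amplification A = ΔT/ΔT₀ = 5.97/4.5 = 1.327.
Total gain g = 1 − 1/A = 1 − 1/1.327 = 0.2464.
Known gains sum to 0.33 − 0.122 = 0.208.
g_dust = 0.2464 − 0.208 = 0.04.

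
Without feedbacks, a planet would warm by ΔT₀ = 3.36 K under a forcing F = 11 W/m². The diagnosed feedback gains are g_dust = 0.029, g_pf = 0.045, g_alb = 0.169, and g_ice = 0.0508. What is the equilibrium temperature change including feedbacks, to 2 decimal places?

4.76 K

Total gain g = 0.029 + 0.045 + 0.169 + 0.0508 = 0.2938.
Amplification A = 1/(1 − 0.2938) = 1.416.
ΔT = 3.36 × 1.416 = 4.76 K.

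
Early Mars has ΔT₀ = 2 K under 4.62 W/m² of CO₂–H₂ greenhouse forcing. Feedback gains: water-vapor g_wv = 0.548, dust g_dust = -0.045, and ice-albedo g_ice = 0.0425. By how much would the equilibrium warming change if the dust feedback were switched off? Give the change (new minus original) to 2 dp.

0.48 K

Original: g = 0.5455, ΔT = 2/(1−0.5455) = 4.4004 K.
Without dust: g' = 0.5905, ΔT' = 2/(1−0.5905) = 4.8840 K.
Change = 4.8840 − 4.4004 = 0.48 K.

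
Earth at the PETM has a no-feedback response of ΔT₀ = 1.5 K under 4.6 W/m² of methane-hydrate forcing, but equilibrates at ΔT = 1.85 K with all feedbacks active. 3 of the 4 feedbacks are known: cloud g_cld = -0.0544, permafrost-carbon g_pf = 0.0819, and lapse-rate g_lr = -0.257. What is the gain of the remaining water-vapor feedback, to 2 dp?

0.42

Amplification A = ΔT/ΔT₀ = 1.85/1.5 = 1.233.
Total gain g = 1 − 1/A = 1 − 1/1.233 = 0.189.
Known gains sum to -0.0544 + 0.0819 − 0.257 = -0.2295.
g_wv = 0.189 + 0.2295 = 0.42.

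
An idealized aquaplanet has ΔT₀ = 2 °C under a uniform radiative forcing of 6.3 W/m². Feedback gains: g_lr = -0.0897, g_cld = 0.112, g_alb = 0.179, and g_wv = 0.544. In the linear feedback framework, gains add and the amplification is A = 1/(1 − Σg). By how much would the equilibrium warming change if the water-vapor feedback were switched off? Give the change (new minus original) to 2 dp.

-5.35 °C

Original: g = 0.7453, ΔT = 2/(1−0.7453) = 7.8524 °C.
Without water-vapor: g' = 0.2013, ΔT' = 2/(1−0.2013) = 2.5041 °C.
Change = 2.5041 − 7.8524 = -5.35 °C.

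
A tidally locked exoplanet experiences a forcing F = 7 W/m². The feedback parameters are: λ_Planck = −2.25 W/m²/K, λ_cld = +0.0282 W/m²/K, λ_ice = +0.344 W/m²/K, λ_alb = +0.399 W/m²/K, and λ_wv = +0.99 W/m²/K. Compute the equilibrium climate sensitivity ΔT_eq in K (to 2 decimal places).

Net feedback parameter λ = (−2.25) + (+0.0282) + (+0.344) + (+0.399) + (+0.99) = -0.4888 W/m²/K.
ΔT = −F/λ = −7/(-0.4888) = 14.32 K.

14.32 K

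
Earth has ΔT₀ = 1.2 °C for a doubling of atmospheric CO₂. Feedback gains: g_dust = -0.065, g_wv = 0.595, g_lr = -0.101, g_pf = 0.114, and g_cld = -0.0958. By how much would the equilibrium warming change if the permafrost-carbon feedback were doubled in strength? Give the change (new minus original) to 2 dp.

Original: g = 0.4472, ΔT = 1.2/(1−0.4472) = 2.1708 °C.
With doubled permafrost-carbon: g' = 0.5612, ΔT' = 1.2/(1−0.5612) = 2.7347 °C.
Change = 2.7347 − 2.1708 = 0.56 °C.

0.56 °C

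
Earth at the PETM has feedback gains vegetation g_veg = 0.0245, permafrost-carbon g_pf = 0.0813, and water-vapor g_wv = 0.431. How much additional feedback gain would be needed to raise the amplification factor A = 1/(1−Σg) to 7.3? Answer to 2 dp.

0.33

Current total gain = 0.5368.
Target gain for A = 7.3: g* = 1 − 1/7.3 = 0.863.
Additional gain needed = 0.863 − 0.5368 = 0.33.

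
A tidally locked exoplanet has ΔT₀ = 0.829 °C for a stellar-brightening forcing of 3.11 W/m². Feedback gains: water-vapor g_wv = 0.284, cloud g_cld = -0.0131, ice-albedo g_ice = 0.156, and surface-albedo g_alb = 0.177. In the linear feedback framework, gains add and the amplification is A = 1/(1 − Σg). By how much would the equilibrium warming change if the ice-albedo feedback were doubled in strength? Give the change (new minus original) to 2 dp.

Original: g = 0.6039, ΔT = 0.829/(1−0.6039) = 2.0929 °C.
With doubled ice-albedo: g' = 0.7599, ΔT' = 0.829/(1−0.7599) = 3.4527 °C.
Change = 3.4527 − 2.0929 = 1.36 °C.

1.36 °C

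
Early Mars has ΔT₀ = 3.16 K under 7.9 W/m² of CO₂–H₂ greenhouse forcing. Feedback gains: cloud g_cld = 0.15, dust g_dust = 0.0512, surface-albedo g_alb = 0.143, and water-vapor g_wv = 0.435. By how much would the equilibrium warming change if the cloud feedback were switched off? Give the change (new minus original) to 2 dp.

-5.79 K

Original: g = 0.7792, ΔT = 3.16/(1−0.7792) = 14.3116 K.
Without cloud: g' = 0.6292, ΔT' = 3.16/(1−0.6292) = 8.5221 K.
Change = 8.5221 − 14.3116 = -5.79 K.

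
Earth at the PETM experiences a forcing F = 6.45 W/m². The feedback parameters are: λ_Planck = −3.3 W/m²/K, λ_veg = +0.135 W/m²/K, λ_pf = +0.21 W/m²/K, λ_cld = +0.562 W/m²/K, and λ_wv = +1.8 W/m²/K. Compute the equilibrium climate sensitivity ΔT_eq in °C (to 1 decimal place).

10.9 °C

Net feedback parameter λ = (−3.3) + (+0.135) + (+0.21) + (+0.562) + (+1.8) = -0.593 W/m²/K.
ΔT = −F/λ = −6.45/(-0.593) = 10.9 °C.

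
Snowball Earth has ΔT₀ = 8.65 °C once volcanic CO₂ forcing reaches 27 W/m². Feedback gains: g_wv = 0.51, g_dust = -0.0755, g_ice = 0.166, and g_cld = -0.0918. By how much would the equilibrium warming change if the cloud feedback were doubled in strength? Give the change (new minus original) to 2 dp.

-2.77 °C

Original: g = 0.5087, ΔT = 8.65/(1−0.5087) = 17.6064 °C.
With doubled cloud: g' = 0.4169, ΔT' = 8.65/(1−0.4169) = 14.8345 °C.
Change = 14.8345 − 17.6064 = -2.77 °C.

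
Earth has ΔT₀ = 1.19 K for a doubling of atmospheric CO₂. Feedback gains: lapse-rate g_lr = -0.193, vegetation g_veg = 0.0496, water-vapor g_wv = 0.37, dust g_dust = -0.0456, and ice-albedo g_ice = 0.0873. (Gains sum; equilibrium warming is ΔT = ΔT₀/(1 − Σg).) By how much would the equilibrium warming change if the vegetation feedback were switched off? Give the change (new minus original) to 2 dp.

Original: g = 0.2683, ΔT = 1.19/(1−0.2683) = 1.6263 K.
Without vegetation: g' = 0.2187, ΔT' = 1.19/(1−0.2187) = 1.5231 K.
Change = 1.5231 − 1.6263 = -0.10 K.

-0.10 K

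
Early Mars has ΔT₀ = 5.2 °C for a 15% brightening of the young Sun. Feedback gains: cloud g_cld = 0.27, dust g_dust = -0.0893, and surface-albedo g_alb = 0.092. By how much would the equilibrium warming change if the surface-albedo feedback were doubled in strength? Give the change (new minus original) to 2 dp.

1.04 °C

Original: g = 0.2727, ΔT = 5.2/(1−0.2727) = 7.1497 °C.
With doubled surface-albedo: g' = 0.3647, ΔT' = 5.2/(1−0.3647) = 8.1851 °C.
Change = 8.1851 − 7.1497 = 1.04 °C.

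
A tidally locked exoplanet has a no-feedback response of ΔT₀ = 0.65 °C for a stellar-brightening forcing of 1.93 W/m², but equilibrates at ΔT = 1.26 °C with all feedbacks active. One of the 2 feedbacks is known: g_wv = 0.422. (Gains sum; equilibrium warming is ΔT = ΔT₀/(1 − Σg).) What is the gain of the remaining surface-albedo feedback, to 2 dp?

0.06

Amplification A = ΔT/ΔT₀ = 1.26/0.65 = 1.938.
Total gain g = 1 − 1/A = 1 − 1/1.938 = 0.484.
The known gain is 0.422.
g_alb = 0.484 − 0.422 = 0.06.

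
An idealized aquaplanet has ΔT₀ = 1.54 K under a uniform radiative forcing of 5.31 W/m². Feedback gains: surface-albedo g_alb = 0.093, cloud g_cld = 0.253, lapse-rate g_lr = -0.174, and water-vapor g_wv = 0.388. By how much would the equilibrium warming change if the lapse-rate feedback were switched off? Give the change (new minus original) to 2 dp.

2.29 K

Original: g = 0.56, ΔT = 1.54/(1−0.56) = 3.5000 K.
Without lapse-rate: g' = 0.734, ΔT' = 1.54/(1−0.734) = 5.7895 K.
Change = 5.7895 − 3.5000 = 2.29 K.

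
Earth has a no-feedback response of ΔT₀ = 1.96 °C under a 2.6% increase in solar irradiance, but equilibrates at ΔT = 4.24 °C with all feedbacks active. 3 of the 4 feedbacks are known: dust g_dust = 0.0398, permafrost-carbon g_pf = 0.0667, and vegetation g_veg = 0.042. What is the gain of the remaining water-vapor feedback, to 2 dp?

Amplification A = ΔT/ΔT₀ = 4.24/1.96 = 2.163.
Total gain g = 1 − 1/A = 1 − 1/2.163 = 0.5377.
Known gains sum to 0.0398 + 0.0667 + 0.042 = 0.1485.
g_wv = 0.5377 − 0.1485 = 0.39.

0.39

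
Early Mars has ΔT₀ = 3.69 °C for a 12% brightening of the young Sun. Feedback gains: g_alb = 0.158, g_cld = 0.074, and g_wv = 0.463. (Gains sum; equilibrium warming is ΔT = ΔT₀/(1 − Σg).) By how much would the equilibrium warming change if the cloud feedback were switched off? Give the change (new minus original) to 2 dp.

-2.36 °C

Original: g = 0.695, ΔT = 3.69/(1−0.695) = 12.0984 °C.
Without cloud: g' = 0.621, ΔT' = 3.69/(1−0.621) = 9.7361 °C.
Change = 9.7361 − 12.0984 = -2.36 °C.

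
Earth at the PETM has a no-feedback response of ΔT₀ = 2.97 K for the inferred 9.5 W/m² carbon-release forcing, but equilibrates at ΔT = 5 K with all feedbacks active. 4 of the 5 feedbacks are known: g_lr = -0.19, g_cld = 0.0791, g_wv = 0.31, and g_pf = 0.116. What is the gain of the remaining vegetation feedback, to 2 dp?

Amplification A = ΔT/ΔT₀ = 5/2.97 = 1.684.
Total gain g = 1 − 1/A = 1 − 1/1.684 = 0.4062.
Known gains sum to -0.19 + 0.0791 + 0.31 + 0.116 = 0.3151.
g_veg = 0.4062 − 0.3151 = 0.09.

0.09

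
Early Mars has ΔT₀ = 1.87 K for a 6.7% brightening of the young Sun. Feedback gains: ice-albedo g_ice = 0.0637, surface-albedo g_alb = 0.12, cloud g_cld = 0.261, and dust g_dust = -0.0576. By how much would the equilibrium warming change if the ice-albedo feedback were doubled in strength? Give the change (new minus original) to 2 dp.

0.35 K

Original: g = 0.3871, ΔT = 1.87/(1−0.3871) = 3.0511 K.
With doubled ice-albedo: g' = 0.4508, ΔT' = 1.87/(1−0.4508) = 3.4050 K.
Change = 3.4050 − 3.0511 = 0.35 K.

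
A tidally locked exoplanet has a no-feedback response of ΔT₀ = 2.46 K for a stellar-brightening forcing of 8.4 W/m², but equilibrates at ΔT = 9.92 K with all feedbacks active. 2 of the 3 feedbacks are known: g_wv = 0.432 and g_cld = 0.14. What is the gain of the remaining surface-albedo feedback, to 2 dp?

Amplification A = ΔT/ΔT₀ = 9.92/2.46 = 4.033.
Total gain g = 1 − 1/A = 1 − 1/4.033 = 0.752.
Known gains sum to 0.432 + 0.14 = 0.572.
g_alb = 0.752 − 0.572 = 0.18.

0.18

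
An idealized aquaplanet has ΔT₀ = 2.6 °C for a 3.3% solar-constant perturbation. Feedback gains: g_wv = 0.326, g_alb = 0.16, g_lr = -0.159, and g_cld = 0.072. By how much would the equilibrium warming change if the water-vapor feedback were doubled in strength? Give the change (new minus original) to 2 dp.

5.13 °C

Original: g = 0.399, ΔT = 2.6/(1−0.399) = 4.3261 °C.
With doubled water-vapor: g' = 0.725, ΔT' = 2.6/(1−0.725) = 9.4545 °C.
Change = 9.4545 − 4.3261 = 5.13 °C.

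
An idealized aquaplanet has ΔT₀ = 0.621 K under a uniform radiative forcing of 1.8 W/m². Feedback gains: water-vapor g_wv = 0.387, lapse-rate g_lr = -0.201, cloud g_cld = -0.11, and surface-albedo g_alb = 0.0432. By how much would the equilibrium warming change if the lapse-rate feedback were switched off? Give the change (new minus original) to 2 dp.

Original: g = 0.1192, ΔT = 0.621/(1−0.1192) = 0.7050 K.
Without lapse-rate: g' = 0.3202, ΔT' = 0.621/(1−0.3202) = 0.9135 K.
Change = 0.9135 − 0.7050 = 0.21 K.

0.21 K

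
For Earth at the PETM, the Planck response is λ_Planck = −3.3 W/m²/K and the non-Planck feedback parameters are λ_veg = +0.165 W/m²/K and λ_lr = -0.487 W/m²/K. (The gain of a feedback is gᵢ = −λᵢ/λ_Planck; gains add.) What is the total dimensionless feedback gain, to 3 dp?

Convert to gains: g_veg = 0.165/3.3 = 0.05; g_lr = -0.487/3.3 = -0.1476.
Total gain g = -0.0976.

-0.098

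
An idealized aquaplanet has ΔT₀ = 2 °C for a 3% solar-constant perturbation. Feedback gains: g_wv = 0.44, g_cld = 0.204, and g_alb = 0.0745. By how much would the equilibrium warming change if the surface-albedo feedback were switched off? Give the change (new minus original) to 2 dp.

-1.49 °C

Original: g = 0.7185, ΔT = 2/(1−0.7185) = 7.1048 °C.
Without surface-albedo: g' = 0.644, ΔT' = 2/(1−0.644) = 5.6180 °C.
Change = 5.6180 − 7.1048 = -1.49 °C.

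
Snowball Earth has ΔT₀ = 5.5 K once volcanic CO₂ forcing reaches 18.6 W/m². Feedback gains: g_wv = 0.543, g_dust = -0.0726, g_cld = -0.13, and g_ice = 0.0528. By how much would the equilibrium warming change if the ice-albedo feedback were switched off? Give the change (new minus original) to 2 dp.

Original: g = 0.3932, ΔT = 5.5/(1−0.3932) = 9.0639 K.
Without ice-albedo: g' = 0.3404, ΔT' = 5.5/(1−0.3404) = 8.3384 K.
Change = 8.3384 − 9.0639 = -0.73 K.

-0.73 K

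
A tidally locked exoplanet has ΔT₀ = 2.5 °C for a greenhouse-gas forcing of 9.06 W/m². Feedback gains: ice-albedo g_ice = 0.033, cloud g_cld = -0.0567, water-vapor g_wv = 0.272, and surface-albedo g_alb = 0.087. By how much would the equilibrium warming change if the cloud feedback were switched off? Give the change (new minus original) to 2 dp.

0.35 °C

Original: g = 0.3353, ΔT = 2.5/(1−0.3353) = 3.7611 °C.
Without cloud: g' = 0.392, ΔT' = 2.5/(1−0.392) = 4.1118 °C.
Change = 4.1118 − 3.7611 = 0.35 °C.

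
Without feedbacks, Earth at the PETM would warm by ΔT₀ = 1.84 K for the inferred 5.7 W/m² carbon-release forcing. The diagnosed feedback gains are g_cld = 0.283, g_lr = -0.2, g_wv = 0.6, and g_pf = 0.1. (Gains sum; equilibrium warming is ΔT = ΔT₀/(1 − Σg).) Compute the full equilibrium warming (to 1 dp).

Total gain g = 0.283 − 0.2 + 0.6 + 0.1 = 0.783.
Amplification A = 1/(1 − 0.783) = 4.608.
ΔT = 1.84 × 4.608 = 8.5 K.

8.5 K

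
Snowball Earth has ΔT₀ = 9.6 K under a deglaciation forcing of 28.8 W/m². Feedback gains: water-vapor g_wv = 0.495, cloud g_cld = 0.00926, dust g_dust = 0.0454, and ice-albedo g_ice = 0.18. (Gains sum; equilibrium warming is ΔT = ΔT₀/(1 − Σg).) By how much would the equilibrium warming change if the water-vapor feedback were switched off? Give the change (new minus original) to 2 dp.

-22.97 K

Original: g = 0.72966, ΔT = 9.6/(1−0.72966) = 35.5108 K.
Without water-vapor: g' = 0.23466, ΔT' = 9.6/(1−0.23466) = 12.5434 K.
Change = 12.5434 − 35.5108 = -22.97 K.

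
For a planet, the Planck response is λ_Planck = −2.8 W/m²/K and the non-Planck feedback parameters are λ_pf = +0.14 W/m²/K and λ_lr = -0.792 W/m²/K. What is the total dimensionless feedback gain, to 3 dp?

-0.233

Convert to gains: g_pf = 0.14/2.8 = 0.05; g_lr = -0.792/2.8 = -0.2829.
Total gain g = -0.2329.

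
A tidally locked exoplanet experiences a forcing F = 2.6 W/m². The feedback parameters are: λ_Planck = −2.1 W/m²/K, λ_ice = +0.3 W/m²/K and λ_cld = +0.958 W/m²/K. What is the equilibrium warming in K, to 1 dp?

3.1 K

Net feedback parameter λ = (−2.1) + (+0.3) + (+0.958) = -0.842 W/m²/K.
ΔT = −F/λ = −2.6/(-0.842) = 3.1 K.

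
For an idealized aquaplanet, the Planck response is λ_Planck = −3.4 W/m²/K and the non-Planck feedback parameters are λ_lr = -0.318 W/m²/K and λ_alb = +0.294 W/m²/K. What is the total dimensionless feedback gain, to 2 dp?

-0.01

Convert to gains: g_lr = -0.318/3.4 = -0.09353; g_alb = 0.294/3.4 = 0.08647.
Total gain g = -0.00706.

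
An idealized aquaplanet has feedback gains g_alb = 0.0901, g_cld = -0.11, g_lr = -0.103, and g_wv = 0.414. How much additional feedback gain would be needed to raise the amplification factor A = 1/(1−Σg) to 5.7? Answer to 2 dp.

Current total gain = 0.2911.
Target gain for A = 5.7: g* = 1 − 1/5.7 = 0.8246.
Additional gain needed = 0.8246 − 0.2911 = 0.53.

0.53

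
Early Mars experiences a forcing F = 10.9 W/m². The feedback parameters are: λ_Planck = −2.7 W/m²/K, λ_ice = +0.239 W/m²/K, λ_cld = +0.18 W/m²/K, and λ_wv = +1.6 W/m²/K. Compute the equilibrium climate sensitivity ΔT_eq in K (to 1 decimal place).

Net feedback parameter λ = (−2.7) + (+0.239) + (+0.18) + (+1.6) = -0.681 W/m²/K.
ΔT = −F/λ = −10.9/(-0.681) = 16.0 K.

16.0 K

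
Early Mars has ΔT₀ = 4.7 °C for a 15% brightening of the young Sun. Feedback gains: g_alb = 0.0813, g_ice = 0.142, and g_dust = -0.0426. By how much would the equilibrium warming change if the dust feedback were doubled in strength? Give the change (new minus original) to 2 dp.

-0.28 °C

Original: g = 0.1807, ΔT = 4.7/(1−0.1807) = 5.7366 °C.
With doubled dust: g' = 0.1381, ΔT' = 4.7/(1−0.1381) = 5.4531 °C.
Change = 5.4531 − 5.7366 = -0.28 °C.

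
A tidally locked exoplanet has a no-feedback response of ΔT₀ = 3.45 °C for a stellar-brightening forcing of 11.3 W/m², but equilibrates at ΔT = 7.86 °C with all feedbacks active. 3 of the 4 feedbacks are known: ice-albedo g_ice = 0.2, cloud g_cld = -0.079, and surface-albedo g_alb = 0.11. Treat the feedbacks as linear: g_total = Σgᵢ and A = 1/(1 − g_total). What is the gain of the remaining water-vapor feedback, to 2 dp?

Amplification A = ΔT/ΔT₀ = 7.86/3.45 = 2.278.
Total gain g = 1 − 1/A = 1 − 1/2.278 = 0.561.
Known gains sum to 0.2 − 0.079 + 0.11 = 0.231.
g_wv = 0.561 − 0.231 = 0.33.

0.33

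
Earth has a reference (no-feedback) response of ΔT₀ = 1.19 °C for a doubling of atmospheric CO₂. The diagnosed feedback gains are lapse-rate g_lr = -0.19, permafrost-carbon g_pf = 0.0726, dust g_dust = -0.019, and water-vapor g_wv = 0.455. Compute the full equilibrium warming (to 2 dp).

1.75 °C

Total gain g = -0.19 + 0.0726 − 0.019 + 0.455 = 0.3186.
Amplification A = 1/(1 − 0.3186) = 1.468.
ΔT = 1.19 × 1.468 = 1.75 °C.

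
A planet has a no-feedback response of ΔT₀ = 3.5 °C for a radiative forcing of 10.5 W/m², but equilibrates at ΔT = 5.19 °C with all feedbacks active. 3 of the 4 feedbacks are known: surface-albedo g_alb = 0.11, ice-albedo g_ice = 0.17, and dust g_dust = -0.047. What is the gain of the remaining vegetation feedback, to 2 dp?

Amplification A = ΔT/ΔT₀ = 5.19/3.5 = 1.483.
Total gain g = 1 − 1/A = 1 − 1/1.483 = 0.3257.
Known gains sum to 0.11 + 0.17 − 0.047 = 0.233.
g_veg = 0.3257 − 0.233 = 0.09.

0.09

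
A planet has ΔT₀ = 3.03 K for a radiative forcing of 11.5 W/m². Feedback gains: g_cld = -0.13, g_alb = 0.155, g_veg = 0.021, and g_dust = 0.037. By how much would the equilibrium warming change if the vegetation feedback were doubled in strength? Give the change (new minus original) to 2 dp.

0.08 K

Original: g = 0.083, ΔT = 3.03/(1−0.083) = 3.3043 K.
With doubled vegetation: g' = 0.104, ΔT' = 3.03/(1−0.104) = 3.3817 K.
Change = 3.3817 − 3.3043 = 0.08 K.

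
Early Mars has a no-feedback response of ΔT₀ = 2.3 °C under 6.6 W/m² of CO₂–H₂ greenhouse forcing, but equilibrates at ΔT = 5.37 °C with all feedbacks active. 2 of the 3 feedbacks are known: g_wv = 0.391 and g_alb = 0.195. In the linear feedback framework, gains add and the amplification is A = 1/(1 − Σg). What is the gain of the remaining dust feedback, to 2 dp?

Amplification A = ΔT/ΔT₀ = 5.37/2.3 = 2.335.
Total gain g = 1 − 1/A = 1 − 1/2.335 = 0.5717.
Known gains sum to 0.391 + 0.195 = 0.586.
g_dust = 0.5717 − 0.586 = -0.01.

-0.01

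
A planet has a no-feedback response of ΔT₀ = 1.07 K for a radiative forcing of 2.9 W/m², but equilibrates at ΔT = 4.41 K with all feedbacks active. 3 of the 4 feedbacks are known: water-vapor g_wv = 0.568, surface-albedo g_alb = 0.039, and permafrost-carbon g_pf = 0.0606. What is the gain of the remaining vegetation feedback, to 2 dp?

Amplification A = ΔT/ΔT₀ = 4.41/1.07 = 4.121.
Total gain g = 1 − 1/A = 1 − 1/4.121 = 0.7573.
Known gains sum to 0.568 + 0.039 + 0.0606 = 0.6676.
g_veg = 0.7573 − 0.6676 = 0.09.

0.09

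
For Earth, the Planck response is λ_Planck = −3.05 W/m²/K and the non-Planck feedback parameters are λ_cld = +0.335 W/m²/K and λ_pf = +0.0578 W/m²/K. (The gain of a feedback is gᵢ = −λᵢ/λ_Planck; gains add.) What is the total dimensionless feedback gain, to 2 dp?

0.13

Convert to gains: g_cld = 0.335/3.05 = 0.1098; g_pf = 0.0578/3.05 = 0.01895.
Total gain g = 0.12875.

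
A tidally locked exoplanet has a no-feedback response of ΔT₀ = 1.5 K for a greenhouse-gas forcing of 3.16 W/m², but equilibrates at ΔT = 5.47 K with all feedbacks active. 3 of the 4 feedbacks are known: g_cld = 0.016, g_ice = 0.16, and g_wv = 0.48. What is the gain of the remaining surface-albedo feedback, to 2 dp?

0.07

Amplification A = ΔT/ΔT₀ = 5.47/1.5 = 3.647.
Total gain g = 1 − 1/A = 1 − 1/3.647 = 0.7258.
Known gains sum to 0.016 + 0.16 + 0.48 = 0.656.
g_alb = 0.7258 − 0.656 = 0.07.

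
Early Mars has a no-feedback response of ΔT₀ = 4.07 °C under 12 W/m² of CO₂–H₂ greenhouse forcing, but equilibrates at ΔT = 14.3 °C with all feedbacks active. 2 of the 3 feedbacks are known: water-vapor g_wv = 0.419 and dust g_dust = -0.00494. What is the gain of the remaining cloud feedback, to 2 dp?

Amplification A = ΔT/ΔT₀ = 14.3/4.07 = 3.514.
Total gain g = 1 − 1/A = 1 − 1/3.514 = 0.7154.
Known gains sum to 0.419 − 0.00494 = 0.41406.
g_cld = 0.7154 − 0.41406 = 0.30.

0.30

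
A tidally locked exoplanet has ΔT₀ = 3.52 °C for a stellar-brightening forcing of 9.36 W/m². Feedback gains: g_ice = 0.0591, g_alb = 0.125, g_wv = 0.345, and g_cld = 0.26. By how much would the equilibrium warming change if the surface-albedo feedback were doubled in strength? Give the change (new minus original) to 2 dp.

24.29 °C

Original: g = 0.7891, ΔT = 3.52/(1−0.7891) = 16.6904 °C.
With doubled surface-albedo: g' = 0.9141, ΔT' = 3.52/(1−0.9141) = 40.9779 °C.
Change = 40.9779 − 16.6904 = 24.29 °C.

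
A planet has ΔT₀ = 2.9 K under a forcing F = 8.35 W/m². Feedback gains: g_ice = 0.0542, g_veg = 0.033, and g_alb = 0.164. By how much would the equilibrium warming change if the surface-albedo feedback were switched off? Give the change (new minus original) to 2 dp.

Original: g = 0.2512, ΔT = 2.9/(1−0.2512) = 3.8729 K.
Without surface-albedo: g' = 0.0872, ΔT' = 2.9/(1−0.0872) = 3.1770 K.
Change = 3.1770 − 3.8729 = -0.70 K.

-0.70 K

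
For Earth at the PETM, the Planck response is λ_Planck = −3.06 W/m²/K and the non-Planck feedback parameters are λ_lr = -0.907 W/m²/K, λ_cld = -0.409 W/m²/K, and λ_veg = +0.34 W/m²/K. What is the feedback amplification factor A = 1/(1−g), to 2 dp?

0.76

Convert to gains: g_lr = -0.907/3.06 = -0.2964; g_cld = -0.409/3.06 = -0.1337; g_veg = 0.34/3.06 = 0.1111.
Total gain g = -0.319.
A = 1/(1 + 0.319) = 0.76.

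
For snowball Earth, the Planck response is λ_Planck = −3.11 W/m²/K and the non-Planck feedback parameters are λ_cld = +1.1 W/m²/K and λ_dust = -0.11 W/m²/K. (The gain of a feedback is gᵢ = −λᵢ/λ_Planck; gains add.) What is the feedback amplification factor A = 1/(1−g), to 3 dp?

1.467

Convert to gains: g_cld = 1.1/3.11 = 0.3537; g_dust = -0.11/3.11 = -0.03537.
Total gain g = 0.31833.
A = 1/(1 − 0.31833) = 1.467.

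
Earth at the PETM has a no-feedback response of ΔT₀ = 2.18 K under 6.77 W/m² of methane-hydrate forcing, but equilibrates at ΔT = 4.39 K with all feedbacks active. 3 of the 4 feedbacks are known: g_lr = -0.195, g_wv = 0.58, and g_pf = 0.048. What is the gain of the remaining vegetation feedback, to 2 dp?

0.07

Amplification A = ΔT/ΔT₀ = 4.39/2.18 = 2.014.
Total gain g = 1 − 1/A = 1 − 1/2.014 = 0.5035.
Known gains sum to -0.195 + 0.58 + 0.048 = 0.433.
g_veg = 0.5035 − 0.433 = 0.07.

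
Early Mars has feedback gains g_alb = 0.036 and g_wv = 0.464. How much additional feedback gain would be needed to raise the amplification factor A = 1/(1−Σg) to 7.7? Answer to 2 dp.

0.37

Current total gain = 0.5.
Target gain for A = 7.7: g* = 1 − 1/7.7 = 0.8701.
Additional gain needed = 0.8701 − 0.5 = 0.37.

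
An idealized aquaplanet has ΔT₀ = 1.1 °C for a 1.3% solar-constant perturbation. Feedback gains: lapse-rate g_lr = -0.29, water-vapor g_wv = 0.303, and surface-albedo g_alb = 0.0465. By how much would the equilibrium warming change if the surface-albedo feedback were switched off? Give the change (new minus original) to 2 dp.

-0.06 °C

Original: g = 0.0595, ΔT = 1.1/(1−0.0595) = 1.1696 °C.
Without surface-albedo: g' = 0.013, ΔT' = 1.1/(1−0.013) = 1.1145 °C.
Change = 1.1145 − 1.1696 = -0.06 °C.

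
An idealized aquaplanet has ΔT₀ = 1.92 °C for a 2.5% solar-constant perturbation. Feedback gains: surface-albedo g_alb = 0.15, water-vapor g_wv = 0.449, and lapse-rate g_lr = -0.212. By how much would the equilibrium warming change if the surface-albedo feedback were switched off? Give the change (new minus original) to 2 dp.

Original: g = 0.387, ΔT = 1.92/(1−0.387) = 3.1321 °C.
Without surface-albedo: g' = 0.237, ΔT' = 1.92/(1−0.237) = 2.5164 °C.
Change = 2.5164 − 3.1321 = -0.62 °C.

-0.62 °C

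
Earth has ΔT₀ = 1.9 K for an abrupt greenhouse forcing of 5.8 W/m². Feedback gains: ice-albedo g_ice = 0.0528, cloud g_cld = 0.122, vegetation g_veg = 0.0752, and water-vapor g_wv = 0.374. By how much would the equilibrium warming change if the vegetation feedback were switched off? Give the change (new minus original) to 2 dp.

Original: g = 0.624, ΔT = 1.9/(1−0.624) = 5.0532 K.
Without vegetation: g' = 0.5488, ΔT' = 1.9/(1−0.5488) = 4.2110 K.
Change = 4.2110 − 5.0532 = -0.84 K.

-0.84 K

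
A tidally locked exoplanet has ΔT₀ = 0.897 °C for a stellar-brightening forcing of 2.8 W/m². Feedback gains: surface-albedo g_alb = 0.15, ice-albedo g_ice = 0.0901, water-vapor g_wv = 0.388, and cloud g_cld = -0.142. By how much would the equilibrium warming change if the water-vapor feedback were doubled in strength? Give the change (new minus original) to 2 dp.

5.38 °C

Original: g = 0.4861, ΔT = 0.897/(1−0.4861) = 1.7455 °C.
With doubled water-vapor: g' = 0.8741, ΔT' = 0.897/(1−0.8741) = 7.1247 °C.
Change = 7.1247 − 1.7455 = 5.38 °C.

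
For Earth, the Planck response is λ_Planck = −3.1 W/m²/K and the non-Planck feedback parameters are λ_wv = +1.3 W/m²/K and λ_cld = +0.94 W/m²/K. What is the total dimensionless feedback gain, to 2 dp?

Convert to gains: g_wv = 1.3/3.1 = 0.4194; g_cld = 0.94/3.1 = 0.3032.
Total gain g = 0.7226.

0.72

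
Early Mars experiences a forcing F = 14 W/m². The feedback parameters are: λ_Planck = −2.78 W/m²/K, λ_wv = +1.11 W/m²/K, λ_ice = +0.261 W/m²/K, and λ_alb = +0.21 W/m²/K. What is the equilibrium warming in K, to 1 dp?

11.7 K

Net feedback parameter λ = (−2.78) + (+1.11) + (+0.261) + (+0.21) = -1.199 W/m²/K.
ΔT = −F/λ = −14/(-1.199) = 11.7 K.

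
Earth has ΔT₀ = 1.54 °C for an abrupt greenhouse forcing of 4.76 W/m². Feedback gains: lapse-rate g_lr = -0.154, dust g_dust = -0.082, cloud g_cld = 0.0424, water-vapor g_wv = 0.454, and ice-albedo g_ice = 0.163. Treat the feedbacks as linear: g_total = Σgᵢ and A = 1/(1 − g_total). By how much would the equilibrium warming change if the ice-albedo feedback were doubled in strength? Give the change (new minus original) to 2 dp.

Original: g = 0.4234, ΔT = 1.54/(1−0.4234) = 2.6708 °C.
With doubled ice-albedo: g' = 0.5864, ΔT' = 1.54/(1−0.5864) = 3.7234 °C.
Change = 3.7234 − 2.6708 = 1.05 °C.

1.05 °C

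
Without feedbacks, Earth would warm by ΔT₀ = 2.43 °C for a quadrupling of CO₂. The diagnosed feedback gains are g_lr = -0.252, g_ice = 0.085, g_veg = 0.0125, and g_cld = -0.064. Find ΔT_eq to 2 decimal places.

1.99 °C

Total gain g = -0.252 + 0.085 + 0.0125 − 0.064 = -0.2185.
Amplification A = 1/(1 + 0.2185) = 0.8207.
ΔT = 2.43 × 0.8207 = 1.99 °C.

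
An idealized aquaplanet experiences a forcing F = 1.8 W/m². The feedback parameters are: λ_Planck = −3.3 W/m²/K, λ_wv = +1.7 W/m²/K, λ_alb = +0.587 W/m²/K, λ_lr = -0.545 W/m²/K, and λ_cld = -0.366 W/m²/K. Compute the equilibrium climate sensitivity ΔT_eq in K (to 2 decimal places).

0.94 K

Net feedback parameter λ = (−3.3) + (+1.7) + (+0.587) + (-0.545) + (-0.366) = -1.924 W/m²/K.
ΔT = −F/λ = −1.8/(-1.924) = 0.94 K.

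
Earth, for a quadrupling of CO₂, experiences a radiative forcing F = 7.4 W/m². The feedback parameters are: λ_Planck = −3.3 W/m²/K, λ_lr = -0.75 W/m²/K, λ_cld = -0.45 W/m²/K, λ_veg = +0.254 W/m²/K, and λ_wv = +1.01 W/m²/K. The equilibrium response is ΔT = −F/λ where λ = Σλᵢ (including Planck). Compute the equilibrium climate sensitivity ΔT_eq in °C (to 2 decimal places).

Net feedback parameter λ = (−3.3) + (-0.75) + (-0.45) + (+0.254) + (+1.01) = -3.236 W/m²/K.
ΔT = −F/λ = −7.4/(-3.236) = 2.29 °C.

2.29 °C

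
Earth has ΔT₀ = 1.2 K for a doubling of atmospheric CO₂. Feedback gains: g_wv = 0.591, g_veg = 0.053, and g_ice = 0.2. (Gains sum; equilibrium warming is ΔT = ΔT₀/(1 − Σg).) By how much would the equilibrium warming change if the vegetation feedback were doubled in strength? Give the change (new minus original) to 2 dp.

3.96 K

Original: g = 0.844, ΔT = 1.2/(1−0.844) = 7.6923 K.
With doubled vegetation: g' = 0.897, ΔT' = 1.2/(1−0.897) = 11.6505 K.
Change = 11.6505 − 7.6923 = 3.96 K.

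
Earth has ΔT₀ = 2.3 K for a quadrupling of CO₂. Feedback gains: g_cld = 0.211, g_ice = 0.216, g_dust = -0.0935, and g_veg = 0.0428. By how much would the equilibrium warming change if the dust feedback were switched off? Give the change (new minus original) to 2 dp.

Original: g = 0.3763, ΔT = 2.3/(1−0.3763) = 3.6877 K.
Without dust: g' = 0.4698, ΔT' = 2.3/(1−0.4698) = 4.3380 K.
Change = 4.3380 − 3.6877 = 0.65 K.

0.65 K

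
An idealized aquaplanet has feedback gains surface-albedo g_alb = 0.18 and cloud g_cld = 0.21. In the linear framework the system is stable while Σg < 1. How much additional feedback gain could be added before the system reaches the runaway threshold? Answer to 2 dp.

0.61

Current total gain = 0.18 + 0.21 = 0.39.
Margin to runaway = 1 − 0.39 = 0.61.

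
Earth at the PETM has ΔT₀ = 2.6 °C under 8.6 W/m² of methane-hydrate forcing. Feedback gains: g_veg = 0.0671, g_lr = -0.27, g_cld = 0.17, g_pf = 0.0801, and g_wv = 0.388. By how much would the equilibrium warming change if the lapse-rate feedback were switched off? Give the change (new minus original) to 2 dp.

4.22 °C

Original: g = 0.4352, ΔT = 2.6/(1−0.4352) = 4.6034 °C.
Without lapse-rate: g' = 0.7052, ΔT' = 2.6/(1−0.7052) = 8.8195 °C.
Change = 8.8195 − 4.6034 = 4.22 °C.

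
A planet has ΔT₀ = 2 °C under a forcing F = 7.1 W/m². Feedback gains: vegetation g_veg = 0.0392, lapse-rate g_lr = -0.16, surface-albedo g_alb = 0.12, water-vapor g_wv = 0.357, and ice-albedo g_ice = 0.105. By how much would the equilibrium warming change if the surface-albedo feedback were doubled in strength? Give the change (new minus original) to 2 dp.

1.06 °C

Original: g = 0.4612, ΔT = 2/(1−0.4612) = 3.7120 °C.
With doubled surface-albedo: g' = 0.5812, ΔT' = 2/(1−0.5812) = 4.7755 °C.
Change = 4.7755 − 3.7120 = 1.06 °C.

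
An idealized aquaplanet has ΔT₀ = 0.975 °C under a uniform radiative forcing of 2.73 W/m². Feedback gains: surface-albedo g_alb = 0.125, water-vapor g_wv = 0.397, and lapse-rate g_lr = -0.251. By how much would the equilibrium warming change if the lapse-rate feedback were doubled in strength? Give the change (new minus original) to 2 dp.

Original: g = 0.271, ΔT = 0.975/(1−0.271) = 1.3374 °C.
With doubled lapse-rate: g' = 0.02, ΔT' = 0.975/(1−0.02) = 0.9949 °C.
Change = 0.9949 − 1.3374 = -0.34 °C.

-0.34 °C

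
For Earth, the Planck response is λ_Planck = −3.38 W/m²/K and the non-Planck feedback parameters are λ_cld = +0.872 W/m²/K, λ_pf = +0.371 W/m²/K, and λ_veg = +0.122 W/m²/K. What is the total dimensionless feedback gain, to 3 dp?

Convert to gains: g_cld = 0.872/3.38 = 0.258; g_pf = 0.371/3.38 = 0.1098; g_veg = 0.122/3.38 = 0.03609.
Total gain g = 0.40389.

0.404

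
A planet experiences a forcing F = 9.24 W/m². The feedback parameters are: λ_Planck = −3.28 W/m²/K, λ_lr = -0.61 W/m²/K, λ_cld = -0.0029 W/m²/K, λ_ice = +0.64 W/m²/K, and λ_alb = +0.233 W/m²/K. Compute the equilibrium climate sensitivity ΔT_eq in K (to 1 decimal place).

3.1 K

Net feedback parameter λ = (−3.28) + (-0.61) + (-0.0029) + (+0.64) + (+0.233) = -3.0199 W/m²/K.
ΔT = −F/λ = −9.24/(-3.0199) = 3.1 K.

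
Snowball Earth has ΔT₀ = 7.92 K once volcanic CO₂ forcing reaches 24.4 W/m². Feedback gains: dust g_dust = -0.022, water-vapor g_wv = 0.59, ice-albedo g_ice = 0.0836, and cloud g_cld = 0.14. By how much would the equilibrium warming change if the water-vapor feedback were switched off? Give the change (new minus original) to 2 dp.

-28.08 K

Original: g = 0.7916, ΔT = 7.92/(1−0.7916) = 38.0038 K.
Without water-vapor: g' = 0.2016, ΔT' = 7.92/(1−0.2016) = 9.9198 K.
Change = 9.9198 − 38.0038 = -28.08 K.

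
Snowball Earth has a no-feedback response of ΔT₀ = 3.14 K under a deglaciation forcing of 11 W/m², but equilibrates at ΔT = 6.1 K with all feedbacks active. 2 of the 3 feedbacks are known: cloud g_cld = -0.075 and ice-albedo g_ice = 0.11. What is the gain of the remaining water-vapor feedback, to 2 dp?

0.45

Amplification A = ΔT/ΔT₀ = 6.1/3.14 = 1.943.
Total gain g = 1 − 1/A = 1 − 1/1.943 = 0.4853.
Known gains sum to -0.075 + 0.11 = 0.035.
g_wv = 0.4853 − 0.035 = 0.45.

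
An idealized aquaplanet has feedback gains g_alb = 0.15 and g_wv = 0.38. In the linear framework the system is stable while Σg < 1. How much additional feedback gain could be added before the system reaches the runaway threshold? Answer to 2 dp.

0.47

Current total gain = 0.15 + 0.38 = 0.53.
Margin to runaway = 1 − 0.53 = 0.47.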